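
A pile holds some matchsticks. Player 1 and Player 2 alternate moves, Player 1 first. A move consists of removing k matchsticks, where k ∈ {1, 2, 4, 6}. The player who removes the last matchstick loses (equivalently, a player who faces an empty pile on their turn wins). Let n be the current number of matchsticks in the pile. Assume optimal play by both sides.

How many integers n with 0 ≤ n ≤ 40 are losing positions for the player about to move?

10

Positions with no move are W. A position that does have a move is losing for the player to move precisely when every available move leads to a winning position for the opponent. Fill in the labels:
n=0: no move; the opponent has just taken the last matchstick and therefore loses → W
n=1: the only move is to 0(W), a W ⇒ L
n=2: can move to 1, which is L ⇒ W
n=3: can move to 1, which is L ⇒ W
n=4: moves to 3(W), 2(W), 0(W); every one is W ⇒ L
n=5: can move to 4, which is L ⇒ W
n=6: can move to 4, which is L ⇒ W
n=7: can move to 1, which is L ⇒ W
n=8: can move to 4, which is L ⇒ W
n=9: moves to 8(W), 7(W), 5(W), 3(W); every one is W ⇒ L
n=10: can move to 9, which is L ⇒ W
n=11: can move to 9, which is L ⇒ W
n=12: moves to 11(W), 10(W), 8(W), 6(W); every one is W ⇒ L
n=13: can move to 12, which is L ⇒ W
n=14: can move to 12, which is L ⇒ W
n=15: can move to 9, which is L ⇒ W
n=16: can move to 12, which is L ⇒ W
n=17: moves to 16(W), 15(W), 13(W), 11(W); every one is W ⇒ L
n=18: can move to 17, which is L ⇒ W
n=19: can move to 17, which is L ⇒ W
n=20: moves to 19(W), 18(W), 16(W), 14(W); every one is W ⇒ L
n=21: can move to 20, which is L ⇒ W
n=22: can move to 20, which is L ⇒ W
n=23: can move to 17, which is L ⇒ W
n=24: can move to 20, which is L ⇒ W
n=25: moves to 24(W), 23(W), 21(W), 19(W); every one is W ⇒ L
n=26: can move to 25, which is L ⇒ W
n=27: can move to 25, which is L ⇒ W
n=28: moves to 27(W), 26(W), 24(W), 22(W); every one is W ⇒ L
n=29: can move to 28, which is L ⇒ W
n=30: can move to 28, which is L ⇒ W
n=31: can move to 25, which is L ⇒ W
n=32: can move to 28, which is L ⇒ W
n=33: moves to 32(W), 31(W), 29(W), 27(W); every one is W ⇒ L
n=34: can move to 33, which is L ⇒ W
n=35: can move to 33, which is L ⇒ W
n=36: moves to 35(W), 34(W), 32(W), 30(W); every one is W ⇒ L
n=37: can move to 36, which is L ⇒ W
n=38: can move to 36, which is L ⇒ W
n=39: can move to 33, which is L ⇒ W
n=40: can move to 36, which is L ⇒ W
L entries with 0 ≤ n ≤ 40: n = 1, 4, 9, 12, 17, 20, 25, 28, 33, 36; that makes 10.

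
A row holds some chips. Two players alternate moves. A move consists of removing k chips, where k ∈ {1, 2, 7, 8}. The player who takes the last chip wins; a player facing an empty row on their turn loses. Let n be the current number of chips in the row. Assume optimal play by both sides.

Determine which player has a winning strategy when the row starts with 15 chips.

Compute win/loss labels from the base case upward. A position with no move is L. Any other position is W if it can reach an L in one move, else L.
n=0: no move → L
n=1: can move to 0, which is L ⇒ W
n=2: can move to 0, which is L ⇒ W
n=3: moves to 2(W), 1(W); every one is W ⇒ L
n=4: can move to 3, which is L ⇒ W
n=5: can move to 3, which is L ⇒ W
n=6: moves to 5(W), 4(W); every one is W ⇒ L
n=7: can move to 6, which is L ⇒ W
n=8: can move to 6, which is L ⇒ W
n=9: moves to 8(W), 7(W), 2(W), 1(W); every one is W ⇒ L
n=10: can move to 9, which is L ⇒ W
n=11: can move to 9, which is L ⇒ W
n=12: moves to 11(W), 10(W), 5(W), 4(W); every one is W ⇒ L
n=13: can move to 12, which is L ⇒ W
n=14: can move to 12, which is L ⇒ W
n=15: moves to 14(W), 13(W), 8(W), 7(W); every one is W ⇒ L
Every move from 15 reaches a W position, so the mover loses.

The second player wins.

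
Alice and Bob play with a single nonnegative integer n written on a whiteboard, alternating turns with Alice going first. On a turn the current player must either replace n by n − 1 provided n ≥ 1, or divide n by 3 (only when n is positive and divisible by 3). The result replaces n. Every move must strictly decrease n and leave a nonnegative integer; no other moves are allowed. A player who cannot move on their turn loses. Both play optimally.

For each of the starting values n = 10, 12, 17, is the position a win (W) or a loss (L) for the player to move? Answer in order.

Classify positions by backward induction: terminal positions (no move available) are L. From any other position, the mover wins iff some move reaches an L.
n=0: no move → L
n=1: reaches L-position 0 → W
n=2: only reaches 1(W), which is W → L
n=3: reaches L-position 2 → W
n=4: only reaches 3(W), which is W → L
n=5: reaches L-position 4 → W
n=6: reaches L-position 2 → W
n=7: only reaches 6(W), which is W → L
n=8: reaches L-position 7 → W
n=9: only reaches 3(W), 8(W), all W → L
n=10: reaches L-position 9 → W
n=11: only reaches 10(W), which is W → L
n=12: reaches L-position 4 → W
n=13: only reaches 12(W), which is W → L
n=14: reaches L-position 13 → W
n=15: only reaches 5(W), 14(W), all W → L
n=16: reaches L-position 15 → W
n=17: only reaches 16(W), which is W → L

10: W, 12: W, 17: L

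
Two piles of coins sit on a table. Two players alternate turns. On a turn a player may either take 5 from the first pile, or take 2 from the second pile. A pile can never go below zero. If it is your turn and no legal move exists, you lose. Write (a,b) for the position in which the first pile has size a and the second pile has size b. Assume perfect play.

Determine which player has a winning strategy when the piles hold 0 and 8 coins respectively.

Use the standard recursion: the mover loses at a terminal position; elsewhere, the mover wins exactly when some move hands the opponent an L position.
No move ever increases a pile, so every position that can arise here has a ≤ 0 and b ≤ 8; it is enough to label the cells with 0 ≤ a ≤ 0 and 0 ≤ b ≤ 8.
Every move lowers a or b (never raises either), so fill the grid row by row in increasing a, and left to right within a row: each cell's successors are then already labelled.
      b=0  b=1  b=2  b=3  b=4  b=5  b=6  b=7  b=8
a=0:    L    L    W    W    L    L    W    W    L
Cells with no legal move (terminal, hence L): (0,0), (0,1).
The remaining L cells, each justified by listing all of its moves:
(0,4): →(0,2)(W) only, which is W, so L
(0,5): →(0,3)(W) only, which is W, so L
(0,8): →(0,6)(W) only, which is W, so L
Every other cell has at least one move into one of the L cells above, so it is W.
The starting position (0,8) is L: whatever the player to move does, the opponent receives a W position.

The second player wins.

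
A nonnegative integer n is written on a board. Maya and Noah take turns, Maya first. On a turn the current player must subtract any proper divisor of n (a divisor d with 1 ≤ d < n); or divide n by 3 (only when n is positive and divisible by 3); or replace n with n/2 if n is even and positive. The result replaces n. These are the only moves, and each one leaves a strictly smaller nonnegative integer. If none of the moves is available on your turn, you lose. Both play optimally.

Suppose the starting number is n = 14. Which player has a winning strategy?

Positions with no move are L. A position that does have a move is losing for the player to move precisely when every available move leads to a winning position for the opponent. Fill in the labels:
n=0: no move → L
n=1: no move → L
n=2: →1(L), so W
n=3: →1(L), so W
n=4: →2(W), 3(W) — all W, so L
n=5: →4(L), so W
n=6: →4(L), so W
n=7: →6(W) only, which is W, so L
n=8: →4(L), so W
n=9: →3(W), 6(W), 8(W) — all W, so L
n=10: →9(L), so W
n=11: →10(W) only, which is W, so L
n=12: →4(L), so W
n=13: →12(W) only, which is W, so L
n=14: →7(L), so W
From 14 Maya can move to 7, reaching an L position.

Maya wins.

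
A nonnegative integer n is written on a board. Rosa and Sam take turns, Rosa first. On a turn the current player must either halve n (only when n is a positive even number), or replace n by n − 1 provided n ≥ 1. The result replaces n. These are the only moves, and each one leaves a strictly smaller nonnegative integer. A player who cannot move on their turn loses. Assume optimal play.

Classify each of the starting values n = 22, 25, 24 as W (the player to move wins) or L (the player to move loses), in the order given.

Use the standard recursion: the mover loses at a terminal position; elsewhere, the mover wins exactly when some move hands the opponent an L position.
n=0: no move → L
n=1: W (go to 0, an L position)
n=2: L (sole option 1(W) is W)
n=3: W (go to 2, an L position)
n=4: W (go to 2, an L position)
n=5: L (sole option 4(W) is W)
n=6: W (go to 5, an L position)
n=7: L (sole option 6(W) is W)
n=8: W (go to 7, an L position)
n=9: L (sole option 8(W) is W)
n=10: W (go to 5, an L position)
n=11: L (sole option 10(W) is W)
n=12: W (go to 11, an L position)
n=13: L (sole option 12(W) is W)
n=14: W (go to 7, an L position)
n=15: L (sole option 14(W) is W)
n=16: W (go to 15, an L position)
n=17: L (sole option 16(W) is W)
n=18: W (go to 9, an L position)
n=19: L (sole option 18(W) is W)
n=20: W (go to 19, an L position)
n=21: L (sole option 20(W) is W)
n=22: W (go to 11, an L position)
n=23: L (sole option 22(W) is W)
n=24: W (go to 23, an L position)
n=25: L (sole option 24(W) is W)

22: W, 25: L, 24: W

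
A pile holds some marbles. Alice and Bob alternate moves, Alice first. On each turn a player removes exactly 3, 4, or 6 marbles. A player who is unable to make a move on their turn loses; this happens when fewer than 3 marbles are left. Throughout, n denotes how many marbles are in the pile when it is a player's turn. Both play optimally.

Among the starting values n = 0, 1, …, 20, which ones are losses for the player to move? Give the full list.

Classify positions by backward induction: terminal positions (no move available) are L. From any other position, the mover wins iff some move reaches an L.
n=0: no move → L
n=1: no move → L
n=2: no move → L
n=3: can move to 0, which is L ⇒ W
n=4: can move to 1, which is L ⇒ W
n=5: can move to 2, which is L ⇒ W
n=6: can move to 2, which is L ⇒ W
n=7: can move to 1, which is L ⇒ W
n=8: can move to 2, which is L ⇒ W
n=9: moves to 6(W), 5(W), 3(W); every one is W ⇒ L
n=10: moves to 7(W), 6(W), 4(W); every one is W ⇒ L
n=11: moves to 8(W), 7(W), 5(W); every one is W ⇒ L
n=12: can move to 9, which is L ⇒ W
n=13: can move to 10, which is L ⇒ W
n=14: can move to 11, which is L ⇒ W
n=15: can move to 11, which is L ⇒ W
n=16: can move to 10, which is L ⇒ W
n=17: can move to 11, which is L ⇒ W
n=18: moves to 15(W), 14(W), 12(W); every one is W ⇒ L
n=19: moves to 16(W), 15(W), 13(W); every one is W ⇒ L
n=20: moves to 17(W), 16(W), 14(W); every one is W ⇒ L
The losing starting values of n are exactly the entries labelled L in this table (9 of them).

0, 1, 2, 9, 10, 11, 18, 19, 20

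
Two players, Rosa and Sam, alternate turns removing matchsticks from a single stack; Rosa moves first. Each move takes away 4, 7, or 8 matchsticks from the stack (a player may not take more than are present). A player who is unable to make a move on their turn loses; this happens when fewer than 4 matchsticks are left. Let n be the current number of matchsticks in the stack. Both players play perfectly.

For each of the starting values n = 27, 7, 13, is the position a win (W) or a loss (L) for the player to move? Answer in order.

27: L, 7: W, 13: L

Use the standard recursion: the mover loses at a terminal position; elsewhere, the mover wins exactly when some move hands the opponent an L position.
n=0: no move → L
n=1: no move → L
n=2: no move → L
n=3: no move → L
n=4: can move to 0, which is L ⇒ W
n=5: can move to 1, which is L ⇒ W
n=6: can move to 2, which is L ⇒ W
n=7: can move to 3, which is L ⇒ W
n=8: can move to 1, which is L ⇒ W
n=9: can move to 2, which is L ⇒ W
n=10: can move to 3, which is L ⇒ W
n=11: can move to 3, which is L ⇒ W
n=12: moves to 8(W), 5(W), 4(W); every one is W ⇒ L
n=13: moves to 9(W), 6(W), 5(W); every one is W ⇒ L
n=14: moves to 10(W), 7(W), 6(W); every one is W ⇒ L
n=15: moves to 11(W), 8(W), 7(W); every one is W ⇒ L
n=16: can move to 12, which is L ⇒ W
n=17: can move to 13, which is L ⇒ W
n=18: can move to 14, which is L ⇒ W
n=19: can move to 15, which is L ⇒ W
n=20: can move to 13, which is L ⇒ W
n=21: can move to 14, which is L ⇒ W
n=22: can move to 15, which is L ⇒ W
n=23: can move to 15, which is L ⇒ W
n=24: moves to 20(W), 17(W), 16(W); every one is W ⇒ L
n=25: moves to 21(W), 18(W), 17(W); every one is W ⇒ L
n=26: moves to 22(W), 19(W), 18(W); every one is W ⇒ L
n=27: moves to 23(W), 20(W), 19(W); every one is W ⇒ L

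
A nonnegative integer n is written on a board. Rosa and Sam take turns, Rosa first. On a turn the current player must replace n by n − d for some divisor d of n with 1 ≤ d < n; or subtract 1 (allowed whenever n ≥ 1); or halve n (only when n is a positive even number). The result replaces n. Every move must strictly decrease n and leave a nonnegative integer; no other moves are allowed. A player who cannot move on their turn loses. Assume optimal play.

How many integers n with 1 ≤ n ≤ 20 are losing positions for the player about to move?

Positions with no move are L. A position that does have a move is losing for the player to move precisely when every available move leads to a winning position for the opponent. Fill in the labels:
n=0: no move → L
n=1: →0(L), so W
n=2: →1(W) only, which is W, so L
n=3: →2(L), so W
n=4: →2(L), so W
n=5: →4(W) only, which is W, so L
n=6: →5(L), so W
n=7: →6(W) only, which is W, so L
n=8: →7(L), so W
n=9: →6(W), 8(W) — all W, so L
n=10: →5(L), so W
n=11: →10(W) only, which is W, so L
n=12: →9(L), so W
n=13: →12(W) only, which is W, so L
n=14: →7(L), so W
n=15: →10(W), 12(W), 14(W) — all W, so L
n=16: →15(L), so W
n=17: →16(W) only, which is W, so L
n=18: →9(L), so W
n=19: →18(W) only, which is W, so L
n=20: →15(L), so W
L entries with 1 ≤ n ≤ 20 (n=0 is outside the asked range and is not counted): n = 2, 5, 7, 9, 11, 13, 15, 17, 19; that makes 9.

9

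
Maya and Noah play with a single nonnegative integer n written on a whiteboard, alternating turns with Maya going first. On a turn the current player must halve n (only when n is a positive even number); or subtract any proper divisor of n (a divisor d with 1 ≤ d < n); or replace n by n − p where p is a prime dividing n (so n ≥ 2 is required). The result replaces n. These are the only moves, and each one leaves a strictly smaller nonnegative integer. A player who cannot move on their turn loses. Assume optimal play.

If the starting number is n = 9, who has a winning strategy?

Build the W/L table. Terminal = L. A non-terminal position is W if it has a move to some L; otherwise it is L.
n=0: no move → L
n=1: no move → L
n=2: reaches L-position 0 → W
n=3: reaches L-position 0 → W
n=4: only reaches 2(W), 3(W), all W → L
n=5: reaches L-position 0 → W
n=6: reaches L-position 4 → W
n=7: reaches L-position 0 → W
n=8: reaches L-position 4 → W
n=9: only reaches 6(W), 8(W), all W → L
The starting position 9 is L: whatever Maya does, the opponent receives a W position.

Noah wins.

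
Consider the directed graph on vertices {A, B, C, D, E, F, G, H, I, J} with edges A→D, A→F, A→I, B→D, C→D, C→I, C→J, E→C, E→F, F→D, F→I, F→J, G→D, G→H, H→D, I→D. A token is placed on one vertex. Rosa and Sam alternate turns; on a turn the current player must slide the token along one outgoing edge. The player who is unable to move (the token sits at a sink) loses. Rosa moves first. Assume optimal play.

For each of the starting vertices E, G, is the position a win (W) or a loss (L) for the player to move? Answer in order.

E: L, G: W

Build the W/L table. Terminal = L. A non-terminal position is W if it has a move to some L; otherwise it is L.
Every edge goes from a vertex to one that appears earlier in the order J, D, I, F, A, H, C, B, G, E, so processing vertices in that order labels each vertex after all of its successors.
J: no outgoing edge → L
D: no outgoing edge → L
I: reaches L-position D → W
F: reaches L-position D → W
A: reaches L-position D → W
H: reaches L-position D → W
C: reaches L-position D → W
B: reaches L-position D → W
G: reaches L-position D → W
E: only reaches C(W), F(W), all W → L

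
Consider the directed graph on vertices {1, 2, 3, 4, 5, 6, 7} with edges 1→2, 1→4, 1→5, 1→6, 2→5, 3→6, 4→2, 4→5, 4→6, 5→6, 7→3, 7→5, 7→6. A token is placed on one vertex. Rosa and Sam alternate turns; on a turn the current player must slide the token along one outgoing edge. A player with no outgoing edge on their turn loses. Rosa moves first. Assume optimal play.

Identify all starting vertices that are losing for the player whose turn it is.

Compute win/loss labels from the base case upward. A position with no move is L. Any other position is W if it can reach an L in one move, else L.
Every edge goes from a vertex to one that appears earlier in the order 6, 5, 3, 7, 2, 4, 1, so processing vertices in that order labels each vertex after all of its successors.
6: no outgoing edge → L
5: →6(L), so W
3: →6(L), so W
7: →6(L), so W
2: →5(W) only, which is W, so L
4: →2(L), so W
1: →2(L), so W
The losing starting vertices are exactly the entries labelled L in this table (2 of them).

2, 6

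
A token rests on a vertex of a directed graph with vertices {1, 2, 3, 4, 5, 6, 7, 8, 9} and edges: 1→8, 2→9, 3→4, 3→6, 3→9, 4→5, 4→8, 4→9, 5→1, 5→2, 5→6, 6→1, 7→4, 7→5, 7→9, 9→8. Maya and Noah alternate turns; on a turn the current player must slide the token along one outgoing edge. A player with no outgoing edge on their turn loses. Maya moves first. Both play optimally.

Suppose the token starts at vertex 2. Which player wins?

Label each position W (a win for the player to move) or L (a loss). A position with no legal move is L; any other position is W exactly when some move reaches an L, and L when every move reaches a W.
Every edge goes from a vertex to one that appears earlier in the order 8, 1, 6, 9, 2, 5, 4, 7, 3, so processing vertices in that order labels each vertex after all of its successors.
8: no outgoing edge → L
1: →8(L), so W
6: →1(W) only, which is W, so L
9: →8(L), so W
2: →9(W) only, which is W, so L
5: →2(L), so W
4: →8(L), so W
7: →4(W), 5(W), 9(W) — all W, so L
3: →6(L), so W
Every move from 2 reaches a W position, so the mover loses.

Noah wins.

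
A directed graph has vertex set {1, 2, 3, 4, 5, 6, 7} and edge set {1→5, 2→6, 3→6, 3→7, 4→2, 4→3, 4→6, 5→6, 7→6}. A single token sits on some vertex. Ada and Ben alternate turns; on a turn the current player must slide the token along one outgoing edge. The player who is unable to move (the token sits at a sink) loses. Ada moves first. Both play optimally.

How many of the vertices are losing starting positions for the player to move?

2

Compute win/loss labels from the base case upward. A position with no move is L. Any other position is W if it can reach an L in one move, else L.
Every edge goes from a vertex to one that appears earlier in the order 6, 7, 5, 2, 3, 4, 1, so processing vertices in that order labels each vertex after all of its successors.
6: no outgoing edge → L
7: reaches L-position 6 → W
5: reaches L-position 6 → W
2: reaches L-position 6 → W
3: reaches L-position 6 → W
4: reaches L-position 6 → W
1: only reaches 5(W), which is W → L
The L vertices are 1, 6; that is 2 in all.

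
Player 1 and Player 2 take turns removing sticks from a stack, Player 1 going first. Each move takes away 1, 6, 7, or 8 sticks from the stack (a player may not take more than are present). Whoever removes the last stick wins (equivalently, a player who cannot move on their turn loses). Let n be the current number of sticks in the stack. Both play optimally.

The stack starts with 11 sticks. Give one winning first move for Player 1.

Label each position W (a win for the player to move) or L (a loss). A position with no legal move is L; any other position is W exactly when some move reaches an L, and L when every move reaches a W.
n=0: no move → L
n=1: can move to 0, which is L ⇒ W
n=2: the only move is to 1(W), a W ⇒ L
n=3: can move to 2, which is L ⇒ W
n=4: the only move is to 3(W), a W ⇒ L
n=5: can move to 4, which is L ⇒ W
n=6: can move to 0, which is L ⇒ W
n=7: can move to 0, which is L ⇒ W
n=8: can move to 2, which is L ⇒ W
n=9: can move to 2, which is L ⇒ W
n=10: can move to 4, which is L ⇒ W
n=11: can move to 4, which is L ⇒ W
From 11, the L positions reachable in one move are: 4.

Remove 7, leaving 4.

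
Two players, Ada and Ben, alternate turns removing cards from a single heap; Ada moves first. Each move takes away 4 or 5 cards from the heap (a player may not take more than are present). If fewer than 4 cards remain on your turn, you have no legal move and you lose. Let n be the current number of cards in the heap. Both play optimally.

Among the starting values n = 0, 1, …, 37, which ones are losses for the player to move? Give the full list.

Work bottom-up. With no move the player to move loses. Otherwise the position is W if at least one move leads to an L position for the opponent, and L if every move leads to a W.
n=0: no move → L
n=1: no move → L
n=2: no move → L
n=3: no move → L
n=4: reaches L-position 0 → W
n=5: reaches L-position 1 → W
n=6: reaches L-position 2 → W
n=7: reaches L-position 3 → W
n=8: reaches L-position 3 → W
n=9: only reaches 5(W), 4(W), all W → L
n=10: only reaches 6(W), 5(W), all W → L
n=11: only reaches 7(W), 6(W), all W → L
n=12: only reaches 8(W), 7(W), all W → L
n=13: reaches L-position 9 → W
n=14: reaches L-position 10 → W
n=15: reaches L-position 11 → W
n=16: reaches L-position 12 → W
n=17: reaches L-position 12 → W
n=18: only reaches 14(W), 13(W), all W → L
n=19: only reaches 15(W), 14(W), all W → L
n=20: only reaches 16(W), 15(W), all W → L
n=21: only reaches 17(W), 16(W), all W → L
n=22: reaches L-position 18 → W
n=23: reaches L-position 19 → W
n=24: reaches L-position 20 → W
n=25: reaches L-position 21 → W
n=26: reaches L-position 21 → W
n=27: only reaches 23(W), 22(W), all W → L
n=28: only reaches 24(W), 23(W), all W → L
n=29: only reaches 25(W), 24(W), all W → L
n=30: only reaches 26(W), 25(W), all W → L
n=31: reaches L-position 27 → W
n=32: reaches L-position 28 → W
n=33: reaches L-position 29 → W
n=34: reaches L-position 30 → W
n=35: reaches L-position 30 → W
n=36: only reaches 32(W), 31(W), all W → L
n=37: only reaches 33(W), 32(W), all W → L
Reading off the rows marked L gives the requested list; there are 18 such values of n.

0, 1, 2, 3, 9, 10, 11, 12, 18, 19, 20, 21, 27, 28, 29, 30, 36, 37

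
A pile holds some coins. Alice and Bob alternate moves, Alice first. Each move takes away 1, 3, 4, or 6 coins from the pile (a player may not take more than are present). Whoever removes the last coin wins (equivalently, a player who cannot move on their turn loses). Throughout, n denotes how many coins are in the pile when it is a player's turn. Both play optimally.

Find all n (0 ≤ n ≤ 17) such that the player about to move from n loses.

Positions with no move are L. A position that does have a move is losing for the player to move precisely when every available move leads to a winning position for the opponent. Fill in the labels:
n=0: no move → L
n=1: can move to 0, which is L ⇒ W
n=2: the only move is to 1(W), a W ⇒ L
n=3: can move to 2, which is L ⇒ W
n=4: can move to 0, which is L ⇒ W
n=5: can move to 2, which is L ⇒ W
n=6: can move to 2, which is L ⇒ W
n=7: moves to 6(W), 4(W), 3(W), 1(W); every one is W ⇒ L
n=8: can move to 7, which is L ⇒ W
n=9: moves to 8(W), 6(W), 5(W), 3(W); every one is W ⇒ L
n=10: can move to 9, which is L ⇒ W
n=11: can move to 7, which is L ⇒ W
n=12: can move to 9, which is L ⇒ W
n=13: can move to 9, which is L ⇒ W
n=14: moves to 13(W), 11(W), 10(W), 8(W); every one is W ⇒ L
n=15: can move to 14, which is L ⇒ W
n=16: moves to 15(W), 13(W), 12(W), 10(W); every one is W ⇒ L
n=17: can move to 16, which is L ⇒ W
Reading off the rows marked L gives the requested list; there are 6 such values of n.

0, 2, 7, 9, 14, 16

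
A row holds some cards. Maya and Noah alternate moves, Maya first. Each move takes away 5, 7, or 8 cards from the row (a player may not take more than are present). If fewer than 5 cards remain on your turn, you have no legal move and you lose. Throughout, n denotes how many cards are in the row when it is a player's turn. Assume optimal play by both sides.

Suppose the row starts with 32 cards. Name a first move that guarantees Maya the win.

Remove 5, leaving 27.

Use the standard recursion: the mover loses at a terminal position; elsewhere, the mover wins exactly when some move hands the opponent an L position.
n=0: no move → L
n=1: no move → L
n=2: no move → L
n=3: no move → L
n=4: no move → L
n=5: can move to 0, which is L ⇒ W
n=6: can move to 1, which is L ⇒ W
n=7: can move to 2, which is L ⇒ W
n=8: can move to 3, which is L ⇒ W
n=9: can move to 4, which is L ⇒ W
n=10: can move to 3, which is L ⇒ W
n=11: can move to 4, which is L ⇒ W
n=12: can move to 4, which is L ⇒ W
n=13: moves to 8(W), 6(W), 5(W); every one is W ⇒ L
n=14: moves to 9(W), 7(W), 6(W); every one is W ⇒ L
n=15: moves to 10(W), 8(W), 7(W); every one is W ⇒ L
n=16: moves to 11(W), 9(W), 8(W); every one is W ⇒ L
n=17: moves to 12(W), 10(W), 9(W); every one is W ⇒ L
n=18: can move to 13, which is L ⇒ W
n=19: can move to 14, which is L ⇒ W
n=20: can move to 15, which is L ⇒ W
n=21: can move to 16, which is L ⇒ W
n=22: can move to 17, which is L ⇒ W
n=23: can move to 16, which is L ⇒ W
n=24: can move to 17, which is L ⇒ W
n=25: can move to 17, which is L ⇒ W
n=26: moves to 21(W), 19(W), 18(W); every one is W ⇒ L
n=27: moves to 22(W), 20(W), 19(W); every one is W ⇒ L
n=28: moves to 23(W), 21(W), 20(W); every one is W ⇒ L
n=29: moves to 24(W), 22(W), 21(W); every one is W ⇒ L
n=30: moves to 25(W), 23(W), 22(W); every one is W ⇒ L
n=31: can move to 26, which is L ⇒ W
n=32: can move to 27, which is L ⇒ W
From 32, the L positions reachable in one move are: 27.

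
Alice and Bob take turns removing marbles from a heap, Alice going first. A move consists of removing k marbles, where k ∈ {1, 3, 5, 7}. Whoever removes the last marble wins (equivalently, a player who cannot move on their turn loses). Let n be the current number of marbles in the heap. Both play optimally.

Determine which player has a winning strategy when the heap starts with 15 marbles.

Alice wins.

Use the standard recursion: the mover loses at a terminal position; elsewhere, the mover wins exactly when some move hands the opponent an L position.
n=0: no move → L
n=1: reaches L-position 0 → W
n=2: only reaches 1(W), which is W → L
n=3: reaches L-position 2 → W
n=4: only reaches 3(W), 1(W), all W → L
n=5: reaches L-position 4 → W
n=6: only reaches 5(W), 3(W), 1(W), all W → L
n=7: reaches L-position 6 → W
n=8: only reaches 7(W), 5(W), 3(W), 1(W), all W → L
n=9: reaches L-position 8 → W
n=10: only reaches 9(W), 7(W), 5(W), 3(W), all W → L
n=11: reaches L-position 10 → W
n=12: only reaches 11(W), 9(W), 7(W), 5(W), all W → L
n=13: reaches L-position 12 → W
n=14: only reaches 13(W), 11(W), 9(W), 7(W), all W → L
n=15: reaches L-position 14 → W
The starting position 15 is W: Alice should remove 1, leaving 14, handing over an L position.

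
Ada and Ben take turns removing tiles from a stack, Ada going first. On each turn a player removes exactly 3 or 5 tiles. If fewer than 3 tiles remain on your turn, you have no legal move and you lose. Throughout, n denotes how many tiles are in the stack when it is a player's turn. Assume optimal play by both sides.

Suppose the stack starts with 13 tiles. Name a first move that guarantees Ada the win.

Remove 3, leaving 10.

Positions with no move are L. A position that does have a move is losing for the player to move precisely when every available move leads to a winning position for the opponent. Fill in the labels:
n=0: no move → L
n=1: no move → L
n=2: no move → L
n=3: can move to 0, which is L ⇒ W
n=4: can move to 1, which is L ⇒ W
n=5: can move to 2, which is L ⇒ W
n=6: can move to 1, which is L ⇒ W
n=7: can move to 2, which is L ⇒ W
n=8: moves to 5(W), 3(W); every one is W ⇒ L
n=9: moves to 6(W), 4(W); every one is W ⇒ L
n=10: moves to 7(W), 5(W); every one is W ⇒ L
n=11: can move to 8, which is L ⇒ W
n=12: can move to 9, which is L ⇒ W
n=13: can move to 10, which is L ⇒ W
From 13, the L positions reachable in one move are: 10, 8. Any move reaching one of these is winning.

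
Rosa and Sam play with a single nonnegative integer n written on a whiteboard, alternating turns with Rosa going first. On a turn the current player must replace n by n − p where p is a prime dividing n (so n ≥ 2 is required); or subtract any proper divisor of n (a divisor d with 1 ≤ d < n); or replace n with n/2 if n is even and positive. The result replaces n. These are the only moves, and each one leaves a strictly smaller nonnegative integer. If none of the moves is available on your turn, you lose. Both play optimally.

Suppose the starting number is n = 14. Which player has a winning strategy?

Sam wins.

Positions with no move are L. A position that does have a move is losing for the player to move precisely when every available move leads to a winning position for the opponent. Fill in the labels:
n=0: no move → L
n=1: no move → L
n=2: →0(L), so W
n=3: →0(L), so W
n=4: →2(W), 3(W) — all W, so L
n=5: →0(L), so W
n=6: →4(L), so W
n=7: →0(L), so W
n=8: →4(L), so W
n=9: →6(W), 8(W) — all W, so L
n=10: →9(L), so W
n=11: →0(L), so W
n=12: →9(L), so W
n=13: →0(L), so W
n=14: →7(W), 12(W), 13(W) — all W, so L
Every move from 14 reaches a W position, so the mover loses.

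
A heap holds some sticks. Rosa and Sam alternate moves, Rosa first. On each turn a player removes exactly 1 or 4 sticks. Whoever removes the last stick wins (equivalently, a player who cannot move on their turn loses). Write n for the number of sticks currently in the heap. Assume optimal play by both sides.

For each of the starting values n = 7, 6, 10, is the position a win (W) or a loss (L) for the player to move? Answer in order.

Positions with no move are L. A position that does have a move is losing for the player to move precisely when every available move leads to a winning position for the opponent. Fill in the labels:
n=0: no move → L
n=1: →0(L), so W
n=2: →1(W) only, which is W, so L
n=3: →2(L), so W
n=4: →0(L), so W
n=5: →4(W), 1(W) — all W, so L
n=6: →5(L), so W
n=7: →6(W), 3(W) — all W, so L
n=8: →7(L), so W
n=9: →5(L), so W
n=10: →9(W), 6(W) — all W, so L

7: L, 6: W, 10: L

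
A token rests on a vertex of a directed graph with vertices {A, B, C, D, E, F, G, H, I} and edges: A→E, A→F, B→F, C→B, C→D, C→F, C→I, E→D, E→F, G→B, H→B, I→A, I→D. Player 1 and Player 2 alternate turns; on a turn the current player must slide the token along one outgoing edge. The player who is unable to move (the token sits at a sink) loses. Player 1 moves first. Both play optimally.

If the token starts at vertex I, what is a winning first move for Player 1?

Move to D.

Use the standard recursion: the mover loses at a terminal position; elsewhere, the mover wins exactly when some move hands the opponent an L position.
Every edge goes from a vertex to one that appears earlier in the order F, D, B, E, A, I, G, C, H, so processing vertices in that order labels each vertex after all of its successors.
F: no outgoing edge → L
D: no outgoing edge → L
B: W (go to F, an L position)
E: W (go to D, an L position)
A: W (go to F, an L position)
I: W (go to D, an L position)
G: L (sole option B(W) is W)
C: W (go to D, an L position)
H: L (sole option B(W) is W)
From I, the L positions reachable in one move are: D.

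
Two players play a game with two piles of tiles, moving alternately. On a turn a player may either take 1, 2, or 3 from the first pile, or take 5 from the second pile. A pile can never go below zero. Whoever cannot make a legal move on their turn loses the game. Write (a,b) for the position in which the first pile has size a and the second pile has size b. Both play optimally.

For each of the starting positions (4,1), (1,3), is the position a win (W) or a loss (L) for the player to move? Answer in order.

Positions with no move are L. A position that does have a move is losing for the player to move precisely when every available move leads to a winning position for the opponent. Fill in the labels:
No move ever increases a pile, so every position that can arise here has a ≤ 4 and b ≤ 3; it is enough to label the cells with 0 ≤ a ≤ 4 and 0 ≤ b ≤ 3.
Every move lowers a or b (never raises either), so fill the grid row by row in increasing a, and left to right within a row: each cell's successors are then already labelled.
      b=0  b=1  b=2  b=3
a=0:    L    L    L    L
a=1:    W    W    W    W
a=2:    W    W    W    W
a=3:    W    W    W    W
a=4:    L    L    L    L
Cells with no legal move (terminal, hence L): (0,0), (0,1), (0,2), (0,3).
The remaining L cells, each justified by listing all of its moves:
(4,0): →(3,0)(W), (2,0)(W), (1,0)(W) — all W, so L
(4,1): →(3,1)(W), (2,1)(W), (1,1)(W) — all W, so L
(4,2): →(3,2)(W), (2,2)(W), (1,2)(W) — all W, so L
(4,3): →(3,3)(W), (2,3)(W), (1,3)(W) — all W, so L
Every other cell has at least one move into one of the L cells above, so it is W.
(4,1): one of the L cells justified above, so L
(1,3): the move to (0,3) reaches an L cell, so W

(4,1): L, (1,3): W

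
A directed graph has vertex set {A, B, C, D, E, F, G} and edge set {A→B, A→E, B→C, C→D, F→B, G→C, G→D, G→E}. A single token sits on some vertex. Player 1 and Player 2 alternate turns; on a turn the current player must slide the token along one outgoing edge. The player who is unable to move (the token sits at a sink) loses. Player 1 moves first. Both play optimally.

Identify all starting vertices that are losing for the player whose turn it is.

B, D, E

Work bottom-up. With no move the player to move loses. Otherwise the position is W if at least one move leads to an L position for the opponent, and L if every move leads to a W.
Every edge goes from a vertex to one that appears earlier in the order D, E, C, G, B, F, A, so processing vertices in that order labels each vertex after all of its successors.
D: no outgoing edge → L
E: no outgoing edge → L
C: W (go to D, an L position)
G: W (go to E, an L position)
B: L (sole option C(W) is W)
F: W (go to B, an L position)
A: W (go to B, an L position)
Reading off the rows marked L gives the requested list; there are 3 such vertices.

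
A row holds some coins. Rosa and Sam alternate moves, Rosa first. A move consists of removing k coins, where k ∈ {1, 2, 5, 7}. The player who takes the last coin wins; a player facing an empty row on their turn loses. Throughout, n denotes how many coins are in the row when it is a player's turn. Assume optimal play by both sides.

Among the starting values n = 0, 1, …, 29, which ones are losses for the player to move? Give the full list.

0, 3, 6, 9, 12, 15, 18, 21, 24, 27

Compute win/loss labels from the base case upward. A position with no move is L. Any other position is W if it can reach an L in one move, else L.
n=0: no move → L
n=1: can move to 0, which is L ⇒ W
n=2: can move to 0, which is L ⇒ W
n=3: moves to 2(W), 1(W); every one is W ⇒ L
n=4: can move to 3, which is L ⇒ W
n=5: can move to 3, which is L ⇒ W
n=6: moves to 5(W), 4(W), 1(W); every one is W ⇒ L
n=7: can move to 6, which is L ⇒ W
n=8: can move to 6, which is L ⇒ W
n=9: moves to 8(W), 7(W), 4(W), 2(W); every one is W ⇒ L
n=10: can move to 9, which is L ⇒ W
n=11: can move to 9, which is L ⇒ W
n=12: moves to 11(W), 10(W), 7(W), 5(W); every one is W ⇒ L
n=13: can move to 12, which is L ⇒ W
n=14: can move to 12, which is L ⇒ W
n=15: moves to 14(W), 13(W), 10(W), 8(W); every one is W ⇒ L
n=16: can move to 15, which is L ⇒ W
n=17: can move to 15, which is L ⇒ W
n=18: moves to 17(W), 16(W), 13(W), 11(W); every one is W ⇒ L
n=19: can move to 18, which is L ⇒ W
n=20: can move to 18, which is L ⇒ W
n=21: moves to 20(W), 19(W), 16(W), 14(W); every one is W ⇒ L
n=22: can move to 21, which is L ⇒ W
n=23: can move to 21, which is L ⇒ W
n=24: moves to 23(W), 22(W), 19(W), 17(W); every one is W ⇒ L
n=25: can move to 24, which is L ⇒ W
n=26: can move to 24, which is L ⇒ W
n=27: moves to 26(W), 25(W), 22(W), 20(W); every one is W ⇒ L
n=28: can move to 27, which is L ⇒ W
n=29: can move to 27, which is L ⇒ W
The losing starting values of n are exactly the entries labelled L in this table (10 of them).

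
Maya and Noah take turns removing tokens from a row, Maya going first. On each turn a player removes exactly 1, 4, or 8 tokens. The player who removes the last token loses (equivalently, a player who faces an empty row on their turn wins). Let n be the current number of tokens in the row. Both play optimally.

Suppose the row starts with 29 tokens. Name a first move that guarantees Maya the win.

Remove 4, leaving 25.

Classify positions by backward induction: terminal positions (no move available) are W. From any other position, the mover wins iff some move reaches an L.
n=0: no move; the opponent has just taken the last token and therefore loses → W
n=1: L (sole option 0(W) is W)
n=2: W (go to 1, an L position)
n=3: L (sole option 2(W) is W)
n=4: W (go to 3, an L position)
n=5: W (go to 1, an L position)
n=6: L (options 5(W), 2(W) are all W)
n=7: W (go to 6, an L position)
n=8: L (options 7(W), 4(W), 0(W) are all W)
n=9: W (go to 8, an L position)
n=10: W (go to 6, an L position)
n=11: W (go to 3, an L position)
n=12: W (go to 8, an L position)
n=13: L (options 12(W), 9(W), 5(W) are all W)
n=14: W (go to 13, an L position)
n=15: L (options 14(W), 11(W), 7(W) are all W)
n=16: W (go to 15, an L position)
n=17: W (go to 13, an L position)
n=18: L (options 17(W), 14(W), 10(W) are all W)
n=19: W (go to 18, an L position)
n=20: L (options 19(W), 16(W), 12(W) are all W)
n=21: W (go to 20, an L position)
n=22: W (go to 18, an L position)
n=23: W (go to 15, an L position)
n=24: W (go to 20, an L position)
n=25: L (options 24(W), 21(W), 17(W) are all W)
n=26: W (go to 25, an L position)
n=27: L (options 26(W), 23(W), 19(W) are all W)
n=28: W (go to 27, an L position)
n=29: W (go to 25, an L position)
From 29, the L positions reachable in one move are: 25.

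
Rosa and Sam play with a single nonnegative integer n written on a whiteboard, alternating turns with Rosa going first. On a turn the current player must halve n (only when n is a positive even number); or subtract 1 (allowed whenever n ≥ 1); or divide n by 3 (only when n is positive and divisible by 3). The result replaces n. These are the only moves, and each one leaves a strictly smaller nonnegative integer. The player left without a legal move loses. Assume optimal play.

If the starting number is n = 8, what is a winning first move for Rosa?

Move to 7.

Positions with no move are L. A position that does have a move is losing for the player to move precisely when every available move leads to a winning position for the opponent. Fill in the labels:
n=0: no move → L
n=1: →0(L), so W
n=2: →1(W) only, which is W, so L
n=3: →2(L), so W
n=4: →2(L), so W
n=5: →4(W) only, which is W, so L
n=6: →2(L), so W
n=7: →6(W) only, which is W, so L
n=8: →7(L), so W
From 8, the L positions reachable in one move are: 7.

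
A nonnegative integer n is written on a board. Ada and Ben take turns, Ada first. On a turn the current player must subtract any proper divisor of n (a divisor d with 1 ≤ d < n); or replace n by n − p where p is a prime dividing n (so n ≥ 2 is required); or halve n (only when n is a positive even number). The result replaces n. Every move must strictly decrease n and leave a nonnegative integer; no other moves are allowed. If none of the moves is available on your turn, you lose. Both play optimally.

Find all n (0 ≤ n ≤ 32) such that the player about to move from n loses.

Work bottom-up. With no move the player to move loses. Otherwise the position is W if at least one move leads to an L position for the opponent, and L if every move leads to a W.
n=0: no move → L
n=1: no move → L
n=2: W (go to 0, an L position)
n=3: W (go to 0, an L position)
n=4: L (options 2(W), 3(W) are all W)
n=5: W (go to 0, an L position)
n=6: W (go to 4, an L position)
n=7: W (go to 0, an L position)
n=8: W (go to 4, an L position)
n=9: L (options 6(W), 8(W) are all W)
n=10: W (go to 9, an L position)
n=11: W (go to 0, an L position)
n=12: W (go to 9, an L position)
n=13: W (go to 0, an L position)
n=14: L (options 7(W), 12(W), 13(W) are all W)
n=15: W (go to 14, an L position)
n=16: W (go to 14, an L position)
n=17: W (go to 0, an L position)
n=18: W (go to 9, an L position)
n=19: W (go to 0, an L position)
n=20: L (options 10(W), 15(W), 16(W), 18(W), 19(W) are all W)
n=21: W (go to 14, an L position)
n=22: W (go to 20, an L position)
n=23: W (go to 0, an L position)
n=24: W (go to 20, an L position)
n=25: W (go to 20, an L position)
n=26: L (options 13(W), 24(W), 25(W) are all W)
n=27: W (go to 26, an L position)
n=28: W (go to 14, an L position)
n=29: W (go to 0, an L position)
n=30: W (go to 20, an L position)
n=31: W (go to 0, an L position)
n=32: L (options 16(W), 24(W), 28(W), 30(W), 31(W) are all W)
The losing starting values of n are exactly the entries labelled L in this table (8 of them).

0, 1, 4, 9, 14, 20, 26, 32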